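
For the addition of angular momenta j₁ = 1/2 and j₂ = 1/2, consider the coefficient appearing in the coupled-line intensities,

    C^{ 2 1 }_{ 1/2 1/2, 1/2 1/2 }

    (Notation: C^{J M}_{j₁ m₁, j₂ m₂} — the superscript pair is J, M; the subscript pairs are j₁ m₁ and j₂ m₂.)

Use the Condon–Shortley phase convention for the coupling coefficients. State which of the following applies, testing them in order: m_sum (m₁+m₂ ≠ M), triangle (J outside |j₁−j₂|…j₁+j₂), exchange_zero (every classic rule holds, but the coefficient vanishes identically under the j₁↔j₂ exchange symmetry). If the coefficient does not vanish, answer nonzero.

triangle

m-sum: m₁+m₂ = 1/2+1/2 = 1, M = 1  ✓
triangle: need |j₁−j₂| ≤ J ≤ j₁+j₂, i.e. J ∈ [0, 1]; J = 2 is outside ✗ ⇒ coefficient is 0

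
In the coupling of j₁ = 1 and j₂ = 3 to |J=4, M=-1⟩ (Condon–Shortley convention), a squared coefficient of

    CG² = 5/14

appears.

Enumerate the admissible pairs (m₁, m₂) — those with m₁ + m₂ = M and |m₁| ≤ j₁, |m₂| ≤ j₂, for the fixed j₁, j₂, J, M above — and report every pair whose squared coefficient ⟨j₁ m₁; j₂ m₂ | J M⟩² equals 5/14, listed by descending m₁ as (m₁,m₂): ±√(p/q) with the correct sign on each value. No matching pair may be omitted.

(-1,0): +√(5/14)

Admissible pairs with m₁+m₂ = M = -1: (-1,0), (0,-1), (1,-2)
  (m₁,m₂)=(1,-2): CG² = 3/28, CG = +√(3/28)
  (m₁,m₂)=(0,-1): CG² = 15/28, CG = +√(15/28)
  (m₁,m₂)=(-1,0): CG² = 5/14, CG = +√(5/14)   ← matches the target
Pairs with CG² = 5/14: (-1,0): +√(5/14)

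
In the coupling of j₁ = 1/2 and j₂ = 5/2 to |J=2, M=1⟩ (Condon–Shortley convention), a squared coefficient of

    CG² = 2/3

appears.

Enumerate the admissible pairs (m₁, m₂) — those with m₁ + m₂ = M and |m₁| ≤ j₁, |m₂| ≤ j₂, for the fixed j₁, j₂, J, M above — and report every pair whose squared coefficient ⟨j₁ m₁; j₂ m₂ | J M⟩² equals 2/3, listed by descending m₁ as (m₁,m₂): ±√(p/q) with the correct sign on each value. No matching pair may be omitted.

Admissible pairs with m₁+m₂ = M = 1: (-1/2,3/2), (1/2,1/2)
  (m₁,m₂)=(1/2,1/2): CG² = 1/3, CG = +√(1/3)
  (m₁,m₂)=(-1/2,3/2): CG² = 2/3, CG = −√(2/3)   ← matches the target
Pairs with CG² = 2/3: (-1/2,3/2): −√(2/3)

(-1/2,3/2): −√(2/3)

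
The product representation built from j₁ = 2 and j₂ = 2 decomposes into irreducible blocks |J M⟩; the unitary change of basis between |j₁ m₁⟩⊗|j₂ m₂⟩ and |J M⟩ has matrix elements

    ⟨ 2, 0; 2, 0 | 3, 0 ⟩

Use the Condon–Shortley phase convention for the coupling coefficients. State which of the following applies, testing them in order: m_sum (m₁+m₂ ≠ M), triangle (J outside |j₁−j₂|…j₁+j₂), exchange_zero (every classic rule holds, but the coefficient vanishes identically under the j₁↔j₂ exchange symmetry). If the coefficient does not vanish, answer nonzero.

exchange_zero

m-sum: m₁+m₂ = 0+0 = 0, M = 0  ✓
triangle: |j₁−j₂| = 0 ≤ J = 3 ≤ j₁+j₂ = 4  ✓
exchange: j₁=j₂ and m₁=m₂, and (−1)^(j₁+j₂−J) = (−1)^1 = −1 forces ⟨j₁m₁;j₂m₂|JM⟩ = −⟨j₂m₂;j₁m₁|JM⟩ = −⟨j₁m₁;j₂m₂|JM⟩ ⇒ the coefficient vanishes identically
Racah sum check: Σ_k collapses to 0 ⇒ CG = 0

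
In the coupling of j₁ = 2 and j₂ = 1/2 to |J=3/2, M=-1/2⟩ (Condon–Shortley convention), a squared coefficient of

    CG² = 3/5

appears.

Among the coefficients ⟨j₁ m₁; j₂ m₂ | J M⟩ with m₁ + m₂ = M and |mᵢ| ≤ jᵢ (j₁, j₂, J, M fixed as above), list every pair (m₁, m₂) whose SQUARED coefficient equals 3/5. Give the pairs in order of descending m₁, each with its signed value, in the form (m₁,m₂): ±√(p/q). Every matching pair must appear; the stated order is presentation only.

Admissible pairs with m₁+m₂ = M = -1/2: (-1,1/2), (0,-1/2)
  (m₁,m₂)=(0,-1/2): CG² = 2/5, CG = +√(2/5)
  (m₁,m₂)=(-1,1/2): CG² = 3/5, CG = −√(3/5)   ← matches the target
Pairs with CG² = 3/5: (-1,1/2): −√(3/5)

(-1,1/2): −√(3/5)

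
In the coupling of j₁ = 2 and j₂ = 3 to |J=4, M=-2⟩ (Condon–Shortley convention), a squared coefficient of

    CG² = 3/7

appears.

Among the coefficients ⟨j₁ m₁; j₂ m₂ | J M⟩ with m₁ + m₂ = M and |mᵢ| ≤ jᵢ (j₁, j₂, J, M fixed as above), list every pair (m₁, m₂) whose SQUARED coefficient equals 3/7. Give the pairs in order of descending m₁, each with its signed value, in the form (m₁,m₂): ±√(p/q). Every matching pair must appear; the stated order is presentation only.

(-2,0): −√(3/7)

Admissible pairs with m₁+m₂ = M = -2: (-2,0), (-1,-1), (0,-2), (1,-3)
  (m₁,m₂)=(1,-3): CG² = 27/140, CG = +√(27/140)
  (m₁,m₂)=(0,-2): CG² = 12/35, CG = +√(12/35)
  (m₁,m₂)=(-1,-1): CG² = 1/28, CG = −√(1/28)
  (m₁,m₂)=(-2,0): CG² = 3/7, CG = −√(3/7)   ← matches the target
Pairs with CG² = 3/7: (-2,0): −√(3/7)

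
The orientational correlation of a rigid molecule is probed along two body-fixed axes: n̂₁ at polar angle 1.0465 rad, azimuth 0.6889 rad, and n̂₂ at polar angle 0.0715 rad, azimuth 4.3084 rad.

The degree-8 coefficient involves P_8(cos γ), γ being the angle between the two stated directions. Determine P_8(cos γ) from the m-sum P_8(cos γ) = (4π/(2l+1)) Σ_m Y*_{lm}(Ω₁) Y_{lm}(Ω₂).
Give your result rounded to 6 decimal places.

Expand P_8 via completeness: Σ_{m} conj(Y_{8,m}) at Ω₁ times Y_{8,m} at Ω₂ —
  term(m=-8) = -0.00000 + 0.00000j   from Y*(Ω₁)=0.11648 - 0.11340j, Y(Ω₂)=-0.00000 - 0.00000j
  term(m=-7) = 0.00000 - 0.00000j   from Y*(Ω₁)=0.04125 - 0.37375j, Y(Ω₂)=0.00000 + 0.00000j
  term(m=-6) = -0.00000 - 0.00000j   from Y*(Ω₁)=-0.23916 - 0.36585j, Y(Ω₂)=0.00000 - 0.00000j
  term(m=-5) = 0.00000 + 0.00000j   from Y*(Ω₁)=-0.14338 - 0.04481j, Y(Ω₂)=-0.00002 - 0.00001j
  term(m=-4) = 0.00003 + 0.00009j   from Y*(Ω₁)=0.25231 - 0.10253j, Y(Ω₂)=-0.00002 + 0.00035j
  term(m=-3) = 0.00021 - 0.00150j   from Y*(Ω₁)=0.14394 - 0.26606j, Y(Ω₂)=0.00468 - 0.00176j
  term(m=-2) = 0.00386 - 0.00546j   from Y*(Ω₁)=0.02503 + 0.12806j, Y(Ω₂)=-0.03538 - 0.03702j
  term(m=-1) = -0.09869 + 0.05112j   from Y*(Ω₁)=0.25459 + 0.20966j, Y(Ω₂)=-0.13246 + 0.30986j
  term(m=+0) = -0.08860 + 0.00000j   from Y*(Ω₁)=-0.08370 + 0.00000j, Y(Ω₂)=1.05849 + 0.00000j
  term(m=+1) = -0.09869 - 0.05112j   from Y*(Ω₁)=-0.25459 + 0.20966j, Y(Ω₂)=0.13246 + 0.30986j
  term(m=+2) = 0.00386 + 0.00546j   from Y*(Ω₁)=0.02503 - 0.12806j, Y(Ω₂)=-0.03538 + 0.03702j
  term(m=+3) = 0.00021 + 0.00150j   from Y*(Ω₁)=-0.14394 - 0.26606j, Y(Ω₂)=-0.00468 - 0.00176j
  term(m=+4) = 0.00003 - 0.00009j   from Y*(Ω₁)=0.25231 + 0.10253j, Y(Ω₂)=-0.00002 - 0.00035j
  term(m=+5) = 0.00000 - 0.00000j   from Y*(Ω₁)=0.14338 - 0.04481j, Y(Ω₂)=0.00002 - 0.00001j
  term(m=+6) = -0.00000 + 0.00000j   from Y*(Ω₁)=-0.23916 + 0.36585j, Y(Ω₂)=0.00000 + 0.00000j
  term(m=+7) = 0.00000 + 0.00000j   from Y*(Ω₁)=-0.04125 - 0.37375j, Y(Ω₂)=-0.00000 + 0.00000j
  term(m=+8) = -0.00000 - 0.00000j   from Y*(Ω₁)=0.11648 + 0.11340j, Y(Ω₂)=-0.00000 + 0.00000j
Total Σ_m = -0.27778 + 0.00000j. Multiply by 0.739198: -0.20534 + 0.00000j. P_8(cos γ) = -0.205335

-0.205335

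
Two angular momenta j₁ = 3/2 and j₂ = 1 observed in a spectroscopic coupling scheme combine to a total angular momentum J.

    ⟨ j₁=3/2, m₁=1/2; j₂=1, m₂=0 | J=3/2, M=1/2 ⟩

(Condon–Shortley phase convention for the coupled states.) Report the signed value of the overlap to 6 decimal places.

+0.258199  (= +√(1/15))

√[4·1!2!1!/5! · 2!1!1!1!2!1!] = √(4/15)
  +(−1)^0/∏(0,1,1,1,1,0)! = 1  (running 1)
  +(−1)^1/∏(1,0,0,0,2,1)! = -1/2  (running 1/2)
⟨..|..⟩ = √(4/15)·(1/2) = +0.258199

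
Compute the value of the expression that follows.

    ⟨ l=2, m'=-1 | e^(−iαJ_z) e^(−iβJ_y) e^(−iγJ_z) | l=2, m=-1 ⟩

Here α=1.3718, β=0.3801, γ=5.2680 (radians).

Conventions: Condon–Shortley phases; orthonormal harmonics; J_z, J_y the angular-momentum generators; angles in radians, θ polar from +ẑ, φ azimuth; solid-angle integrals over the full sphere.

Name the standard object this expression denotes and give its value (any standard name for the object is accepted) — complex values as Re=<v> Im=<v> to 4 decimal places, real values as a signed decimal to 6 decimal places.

This is a Wigner D-matrix element — the rotation-matrix element ⟨l m'| R(α,β,γ) |l m⟩ in the angular-momentum basis.
D^2_{-1,-1}(1.3718,0.3801,5.2680) = e^{-i·-1·1.3718}·d^2_{-1,-1}(0.3801)·e^{-i·-1·5.2680}. Compute d first:
With c≡cos(β/2)=0.981995 and s≡sin(β/2)=0.188908, N=[1·6·1·6]^{1/2}=6.000000
Admissible k: 0..1 (factorial args all ≥0)
  k=0: (−1)^0·6.0000/(6)·0.9820^4·0.1889^0 = +0.929901
  k=1: (−1)^1·6.0000/(2)·0.9820^2·0.1889^2 = -0.103238
d^2_{-1,-1}(0.3801) = +0.929901 -0.103238 = +0.826663
D = (+0.197686+0.980265i)·(+0.826663)·(+0.527463-0.849578i) = +0.774653+0.288591i

Wigner D-matrix element, Re=0.7747 Im=0.2886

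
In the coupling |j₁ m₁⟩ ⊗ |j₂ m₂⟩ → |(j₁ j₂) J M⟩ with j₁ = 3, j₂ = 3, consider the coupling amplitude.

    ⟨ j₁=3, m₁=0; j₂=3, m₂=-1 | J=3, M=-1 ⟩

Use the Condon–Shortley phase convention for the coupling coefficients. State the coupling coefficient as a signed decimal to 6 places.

triangle: 3!*3!*3!/10! = 216/3628800
(j±m)!: 3!*3!*2!*4!*2!*4! = 82944
prefactor² = (2J+1)*Δ*N² = 864/25
  k=0: +1/(0!*3!*3!*2!*0!*1!) = 1/72
  k=1: −1/(1!*2!*2!*1!*1!*2!) = -1/8
  k=2: +1/(2!*1!*1!*0!*2!*3!) = 1/24
Σ = -5/72  ⇒  CG² = 864/25*(-5/72)² = 1/6
CG = −√(1/6) = -0.408248

-0.408248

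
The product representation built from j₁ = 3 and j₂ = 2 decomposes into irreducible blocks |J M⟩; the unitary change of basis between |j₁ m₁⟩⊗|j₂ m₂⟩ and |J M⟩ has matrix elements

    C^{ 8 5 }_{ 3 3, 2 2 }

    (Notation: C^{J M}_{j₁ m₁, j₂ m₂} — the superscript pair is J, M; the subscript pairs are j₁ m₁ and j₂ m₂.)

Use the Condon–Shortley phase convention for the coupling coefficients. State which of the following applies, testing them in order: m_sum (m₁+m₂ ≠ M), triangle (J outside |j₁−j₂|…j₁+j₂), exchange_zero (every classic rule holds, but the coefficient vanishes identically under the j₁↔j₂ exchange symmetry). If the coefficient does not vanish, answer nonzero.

m-sum: m₁+m₂ = 3+2 = 5, M = 5  ✓
triangle: need |j₁−j₂| ≤ J ≤ j₁+j₂, i.e. J ∈ [1, 5]; J = 8 is outside ✗ ⇒ coefficient is 0

triangle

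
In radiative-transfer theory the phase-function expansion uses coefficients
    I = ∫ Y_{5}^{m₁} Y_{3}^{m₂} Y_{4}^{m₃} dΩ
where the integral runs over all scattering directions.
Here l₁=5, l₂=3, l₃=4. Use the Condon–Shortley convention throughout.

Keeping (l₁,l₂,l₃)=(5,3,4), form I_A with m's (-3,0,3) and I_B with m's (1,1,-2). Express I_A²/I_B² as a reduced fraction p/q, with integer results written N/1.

Same 5,3,4: normalisation and zero-m 3j drop out of the ratio.
A: Δ: 4! 6! 2! / 13! → 1/180180; sum: t=2:+1/2880 t=3:−1/1440 = -1/2880; 3j²(5 3 4; -3 0 3) = Δ·Π!·Σ² = 7/715  (sign +1)
B: Δ: 4! 6! 2! / 13! → 1/180180; sum: t=2:+1/384 t=3:−1/720 t=4:+1/34560 = 43/34560; 3j²(5 3 4; 1 1 -2) = Δ·Π!·Σ² = 1849/180180  (sign +1)
I_A²/I_B² = (7/715)/(1849/180180) = 1764/1849

1764/1849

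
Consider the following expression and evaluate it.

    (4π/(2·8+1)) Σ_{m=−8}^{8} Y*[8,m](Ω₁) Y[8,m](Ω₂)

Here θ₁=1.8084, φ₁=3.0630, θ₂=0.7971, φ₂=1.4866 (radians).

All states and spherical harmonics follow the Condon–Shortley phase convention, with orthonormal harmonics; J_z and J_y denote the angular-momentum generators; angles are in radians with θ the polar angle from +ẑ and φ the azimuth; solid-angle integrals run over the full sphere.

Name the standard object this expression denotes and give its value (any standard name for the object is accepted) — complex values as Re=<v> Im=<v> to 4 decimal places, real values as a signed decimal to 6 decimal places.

This sum is the spherical-harmonic addition theorem: it equals the Legendre polynomial P_l(cos γ) of the angle γ between the two directions.
Addition theorem: P_8(cos γ) = (4π/17) Σ_m Y*_{lm}(Ω₁) Y_{lm}(Ω₂), m = −8…8:
  m=-8: (0.33188 - 0.24134j) × (0.02762 + 0.02204j) = 0.01449 + 0.00065j  (running Σ = 0.01449 + 0.00065j)
  m=-7: (0.33886 - 0.20783j) × (-0.07675 + 0.11478j) = -0.00215 + 0.05485j  (running Σ = 0.01233 + 0.05550j)
  m=-6: (-0.04776 + 0.02435j) × (-0.27912 - 0.15437j) = 0.01709 + 0.00057j  (running Σ = 0.02942 + 0.05607j)
  m=-5: (-0.33256 + 0.13785j) × (0.18808 - 0.42006j) = -0.00464 + 0.16562j  (running Σ = 0.02478 + 0.22170j)
  m=-4: (-0.06916 + 0.02249j) × (0.31790 + 0.11130j) = -0.02449 - 0.00055j  (running Σ = 0.00029 + 0.22115j)
  m=-3: (0.30819 - 0.07404j) × (0.02215 - 0.08583j) = 0.00047 - 0.02809j  (running Σ = 0.00077 + 0.19305j)
  m=-2: (0.12447 - 0.01973j) × (0.37965 + 0.06454j) = 0.04853 + 0.00054j  (running Σ = 0.04930 + 0.19360j)
  m=-1: (-0.29227 + 0.02302j) × (-0.00789 + 0.09345j) = 0.00015 - 0.02749j  (running Σ = 0.04945 + 0.16610j)
  m=0: (-0.14100 + 0.00000j) × (0.35812 + 0.00000j) = -0.05050 + 0.00000j  (running Σ = -0.00104 + 0.16610j)
  m=1: (0.29227 + 0.02302j) × (0.00789 + 0.09345j) = 0.00015 + 0.02749j  (running Σ = -0.00089 + 0.19360j)
  m=2: (0.12447 + 0.01973j) × (0.37965 - 0.06454j) = 0.04853 - 0.00054j  (running Σ = 0.04764 + 0.19305j)
  m=3: (-0.30819 - 0.07404j) × (-0.02215 - 0.08583j) = 0.00047 + 0.02809j  (running Σ = 0.04811 + 0.22115j)
  m=4: (-0.06916 - 0.02249j) × (0.31790 - 0.11130j) = -0.02449 + 0.00055j  (running Σ = 0.02362 + 0.22170j)
  m=5: (0.33256 + 0.13785j) × (-0.18808 - 0.42006j) = -0.00464 - 0.16562j  (running Σ = 0.01898 + 0.05607j)
  m=6: (-0.04776 - 0.02435j) × (-0.27912 + 0.15437j) = 0.01709 - 0.00057j  (running Σ = 0.03607 + 0.05550j)
  m=7: (-0.33886 - 0.20783j) × (0.07675 + 0.11478j) = -0.00215 - 0.05485j  (running Σ = 0.03392 + 0.00065j)
  m=8: (0.33188 + 0.24134j) × (0.02762 - 0.02204j) = 0.01449 - 0.00065j  (running Σ = 0.04841 - 0.00000j)
Σ over m = 0.04841 - 0.00000j; ×(4π/17) → 0.03578 - 0.00000j. Real part: 0.035782

Legendre polynomial (addition theorem), +0.035782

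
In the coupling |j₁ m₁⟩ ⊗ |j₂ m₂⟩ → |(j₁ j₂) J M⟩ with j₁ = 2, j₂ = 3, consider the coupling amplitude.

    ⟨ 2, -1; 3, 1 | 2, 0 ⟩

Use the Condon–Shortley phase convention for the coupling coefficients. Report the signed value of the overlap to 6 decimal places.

j₁+j₂−J=3  J+j₁−j₂=1  J−j₁+j₂=3  j₁+j₂+J+1=8
(j₁±m₁, j₂±m₂, J±M) = (1,3,4,2,2,2)
P² = 36/7
sum k=2..3:
  [2] +1/4 = 1/4
  [3] −1/12 = -1/12
S = 1/6
C² = P²·S² = 1/7 ; C = +0.377964

+0.377964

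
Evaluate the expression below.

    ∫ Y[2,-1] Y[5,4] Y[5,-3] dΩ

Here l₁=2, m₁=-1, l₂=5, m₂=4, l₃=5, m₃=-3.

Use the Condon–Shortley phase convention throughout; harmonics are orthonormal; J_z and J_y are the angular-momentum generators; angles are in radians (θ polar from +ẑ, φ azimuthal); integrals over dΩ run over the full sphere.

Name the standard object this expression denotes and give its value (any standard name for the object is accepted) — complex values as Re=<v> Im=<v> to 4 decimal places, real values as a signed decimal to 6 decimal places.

Gaunt coefficient, +0.196098

This is a Gaunt coefficient — the integral of a triple product of spherical harmonics over the sphere.
Rules hold: Σm=0, L=12 even, 3≤5≤7.
N = 5·11·11 = 605
Δ = 2!·2!·8!/13! = 1/38610
Racah Σ t=0..2: t=0:+1/2880 t=1:−1/576 t=2:+1/2880 = -1/960
⇒ 3j(2 5 5; 0 0 0)² = 10/429, sgn +1
Racah Σ t=1..2: t=1:−1/80640 t=2:+1/10080 = 1/11520
⇒ 3j(2 5 5; -1 4 -3)² = 49/1430, sgn +1
4πI² = N·(3j₀)²·(3jₘ)² = 245/507
I = +1·√(0.483235/4π) = 0.19609844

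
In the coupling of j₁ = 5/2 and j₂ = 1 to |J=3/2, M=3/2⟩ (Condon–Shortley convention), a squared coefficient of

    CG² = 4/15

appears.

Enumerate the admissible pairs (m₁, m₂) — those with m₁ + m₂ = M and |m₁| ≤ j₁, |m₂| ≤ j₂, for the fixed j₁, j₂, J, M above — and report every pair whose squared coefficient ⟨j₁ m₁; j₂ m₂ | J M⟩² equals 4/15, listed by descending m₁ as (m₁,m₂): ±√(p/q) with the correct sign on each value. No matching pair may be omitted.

(3/2,0): −√(4/15)

Admissible pairs with m₁+m₂ = M = 3/2: (1/2,1), (3/2,0), (5/2,-1)
  (m₁,m₂)=(5/2,-1): CG² = 2/3, CG = +√(2/3)
  (m₁,m₂)=(3/2,0): CG² = 4/15, CG = −√(4/15)   ← matches the target
  (m₁,m₂)=(1/2,1): CG² = 1/15, CG = +√(1/15)
Pairs with CG² = 4/15: (3/2,0): −√(4/15)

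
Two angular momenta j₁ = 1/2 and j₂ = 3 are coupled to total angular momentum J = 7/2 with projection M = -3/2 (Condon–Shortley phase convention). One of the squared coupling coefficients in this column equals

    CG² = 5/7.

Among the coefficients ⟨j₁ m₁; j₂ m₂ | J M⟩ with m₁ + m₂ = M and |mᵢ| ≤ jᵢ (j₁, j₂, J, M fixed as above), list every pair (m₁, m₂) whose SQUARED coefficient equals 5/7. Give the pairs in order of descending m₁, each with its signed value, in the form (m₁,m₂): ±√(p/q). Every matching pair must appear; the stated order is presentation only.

(-1/2,-1): +√(5/7)

Admissible pairs with m₁+m₂ = M = -3/2: (-1/2,-1), (1/2,-2)
  (m₁,m₂)=(1/2,-2): CG² = 2/7, CG = +√(2/7)
  (m₁,m₂)=(-1/2,-1): CG² = 5/7, CG = +√(5/7)   ← matches the target
Pairs with CG² = 5/7: (-1/2,-1): +√(5/7)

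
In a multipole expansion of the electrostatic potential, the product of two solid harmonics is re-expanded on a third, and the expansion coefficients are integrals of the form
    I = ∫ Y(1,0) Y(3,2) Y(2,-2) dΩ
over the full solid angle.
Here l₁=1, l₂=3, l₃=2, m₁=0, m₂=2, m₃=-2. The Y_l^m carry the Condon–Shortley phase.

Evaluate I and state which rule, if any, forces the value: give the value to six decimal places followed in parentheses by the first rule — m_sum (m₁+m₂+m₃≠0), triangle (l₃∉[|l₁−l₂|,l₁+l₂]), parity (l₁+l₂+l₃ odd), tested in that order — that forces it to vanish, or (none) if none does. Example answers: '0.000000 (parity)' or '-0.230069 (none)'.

Rules hold: Σm=0, L=6 even, 2≤2≤4.
N = 3·7·5 = 105
Δ = 2!·0!·4!/7! = 1/105
Racah Σ t=1..1: t=1:−1/4 = -1/4
⇒ 3j(1 3 2; 0 0 0)² = 3/35, sgn -1
Racah Σ t=1..1: t=1:−1/24 = -1/24
⇒ 3j(1 3 2; 0 2 -2)² = 1/21, sgn -1
4πI² = N·(3j₀)²·(3jₘ)² = 3/7
I = +1·√(0.428571/4π) = 0.18467439
No selection rule forces the value: the integral is nonzero (none).

0.184674 (none)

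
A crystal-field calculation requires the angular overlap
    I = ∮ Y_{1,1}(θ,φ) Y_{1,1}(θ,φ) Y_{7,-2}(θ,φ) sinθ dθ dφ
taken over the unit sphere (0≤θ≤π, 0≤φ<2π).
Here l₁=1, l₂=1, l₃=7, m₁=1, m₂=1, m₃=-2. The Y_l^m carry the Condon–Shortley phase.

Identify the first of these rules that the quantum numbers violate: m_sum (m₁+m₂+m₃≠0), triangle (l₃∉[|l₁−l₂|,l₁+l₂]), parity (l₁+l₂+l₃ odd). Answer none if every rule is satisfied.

Σmᵢ = 0  ✓
l₃∈[|l₁−l₂|,l₁+l₂]=[0,2] required, l₃=7 fails  ✗
Σlᵢ = 9 ⇒ odd

triangle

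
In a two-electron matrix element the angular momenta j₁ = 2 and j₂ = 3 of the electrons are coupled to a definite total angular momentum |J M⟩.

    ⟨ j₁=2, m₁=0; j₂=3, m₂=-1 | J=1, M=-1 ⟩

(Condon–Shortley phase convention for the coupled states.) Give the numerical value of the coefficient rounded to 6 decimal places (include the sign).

triangle: 4!*0!*2!/7! = 48/5040
(j±m)!: 2!*2!*2!*4!*0!*2! = 384
prefactor² = (2J+1)*Δ*N² = 384/35
  k=2: +1/(2!*2!*0!*0!*0!*2!) = 1/8
Σ = 1/8  ⇒  CG² = 384/35*(1/8)² = 6/35
CG = +√(6/35) = +0.414039

+0.414039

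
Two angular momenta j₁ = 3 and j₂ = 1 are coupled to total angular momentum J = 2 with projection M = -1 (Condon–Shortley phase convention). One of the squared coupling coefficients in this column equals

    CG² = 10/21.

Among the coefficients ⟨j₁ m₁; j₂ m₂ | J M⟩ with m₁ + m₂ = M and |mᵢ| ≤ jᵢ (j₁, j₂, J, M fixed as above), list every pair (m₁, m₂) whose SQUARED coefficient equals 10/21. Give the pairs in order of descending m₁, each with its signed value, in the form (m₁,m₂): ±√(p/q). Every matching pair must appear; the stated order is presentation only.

(-2,1): +√(10/21)

Admissible pairs with m₁+m₂ = M = -1: (-2,1), (-1,0), (0,-1)
  (m₁,m₂)=(0,-1): CG² = 1/7, CG = +√(1/7)
  (m₁,m₂)=(-1,0): CG² = 8/21, CG = −√(8/21)
  (m₁,m₂)=(-2,1): CG² = 10/21, CG = +√(10/21)   ← matches the target
Pairs with CG² = 10/21: (-2,1): +√(10/21)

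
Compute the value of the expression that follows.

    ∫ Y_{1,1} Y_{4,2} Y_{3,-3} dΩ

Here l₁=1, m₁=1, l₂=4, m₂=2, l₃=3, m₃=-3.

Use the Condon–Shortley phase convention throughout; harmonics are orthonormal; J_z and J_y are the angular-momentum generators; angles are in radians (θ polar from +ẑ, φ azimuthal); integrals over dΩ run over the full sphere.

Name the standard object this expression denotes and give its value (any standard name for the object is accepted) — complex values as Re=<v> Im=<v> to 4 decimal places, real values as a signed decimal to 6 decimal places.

Gaunt coefficient, +0.061558

This is a Gaunt coefficient — the integral of a triple product of spherical harmonics over the sphere.
Checks pass: Σm=0; 8 even; l₃=3∈[3,5].
(2·1+1)(2·4+1)(2·3+1) = 189
Δ: 2! 0! 6! / 9! → 1/252
sum: t=1:−1/36 = -1/36
3j²(1 4 3; 0 0 0) = Δ·Π!·Σ² = 4/63  (sign +1)
sum: t=0:+1/1440 = 1/1440
3j²(1 4 3; 1 2 -3) = Δ·Π!·Σ² = 1/252  (sign +1)
combine: 4πI² = 189·4/63·1/252 = 1/21
take √, sign +1: I = 0.06155813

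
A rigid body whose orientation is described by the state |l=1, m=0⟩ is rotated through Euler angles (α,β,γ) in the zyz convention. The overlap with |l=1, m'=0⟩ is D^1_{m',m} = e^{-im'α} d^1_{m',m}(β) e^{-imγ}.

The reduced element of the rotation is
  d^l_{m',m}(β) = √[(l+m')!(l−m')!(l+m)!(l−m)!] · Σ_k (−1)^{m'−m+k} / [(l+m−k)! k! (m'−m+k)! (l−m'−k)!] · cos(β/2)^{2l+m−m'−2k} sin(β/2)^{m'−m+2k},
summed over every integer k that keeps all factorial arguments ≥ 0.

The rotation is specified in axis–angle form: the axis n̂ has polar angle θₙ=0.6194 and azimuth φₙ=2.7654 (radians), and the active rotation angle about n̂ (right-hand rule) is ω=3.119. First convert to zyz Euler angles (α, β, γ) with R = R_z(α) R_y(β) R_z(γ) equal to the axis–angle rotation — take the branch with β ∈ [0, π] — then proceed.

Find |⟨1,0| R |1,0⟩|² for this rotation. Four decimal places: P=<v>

Axis–angle → zyz. n̂ = (sinθₙcosφₙ, sinθₙsinφₙ, cosθₙ) = (-0.539949, +0.213282, +0.814227), ω = 3.1190.
R = I cosω + sinω [n̂]ₓ + (1−cosω) n̂n̂ᵀ gives
  R = [-0.416729, -0.248688, -0.874352; -0.211900, -0.908778, +0.359474; -0.883988, +0.335078, +0.326017]
β = atan2(√(R₁₃²+R₂₃²), R₃₃) = 1.238709; α = atan2(R₂₃, R₁₃) mod 2π = 2.751527; γ = atan2(R₃₂, −R₃₁) mod 2π = 0.362319
Split into d^1_{0,0}(β=1.2387) × two z-phases.
With c≡cos(β/2)=0.814253 and s≡sin(β/2)=0.580510, N=[1·1·1·1]^{1/2}=1.000000
The bounds max(0,m−m')=0 and min(l+m,l−m')=1 give 2 terms
  k=0: (−1)^0·1.0000/(1)·0.8143^2·0.5805^0 = +0.663009
  k=1: (−1)^1·1.0000/(1)·0.8143^0·0.5805^2 = -0.336991
d^1_{0,0}(1.2387) = +0.663009 -0.336991 = +0.326017
|D^1_{0,0}|² = |d^1_{0,0}(β)|² = (+0.326017)² = 0.106287 (the z-rotation phases have unit modulus)

P=0.1063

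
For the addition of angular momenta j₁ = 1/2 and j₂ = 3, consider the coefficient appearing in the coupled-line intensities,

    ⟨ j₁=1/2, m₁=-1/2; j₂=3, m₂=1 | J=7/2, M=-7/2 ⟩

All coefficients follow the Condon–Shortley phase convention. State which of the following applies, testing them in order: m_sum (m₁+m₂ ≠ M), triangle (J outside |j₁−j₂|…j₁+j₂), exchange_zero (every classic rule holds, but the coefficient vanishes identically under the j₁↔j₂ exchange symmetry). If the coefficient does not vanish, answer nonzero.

m-sum: m₁+m₂ = -1/2+1 = 1/2, M = -7/2  ✗ ⇒ coefficient is 0

m_sum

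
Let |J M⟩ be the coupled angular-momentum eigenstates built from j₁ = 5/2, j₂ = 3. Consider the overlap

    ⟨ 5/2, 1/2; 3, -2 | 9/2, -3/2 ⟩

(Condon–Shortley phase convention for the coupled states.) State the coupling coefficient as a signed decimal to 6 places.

j₁+j₂−J=1  J+j₁−j₂=4  J−j₁+j₂=5  j₁+j₂+J+1=11
(j₁±m₁, j₂±m₂, J±M) = (3,2,1,5,3,6)
P² = 345600/77
sum k=0..1:
  [0] +1/96 = 1/96
  [1] −1/720 = -1/720
S = 13/1440
C² = P²·S² = 169/462 ; C = +0.604815

+0.604815  (= +√(169/462))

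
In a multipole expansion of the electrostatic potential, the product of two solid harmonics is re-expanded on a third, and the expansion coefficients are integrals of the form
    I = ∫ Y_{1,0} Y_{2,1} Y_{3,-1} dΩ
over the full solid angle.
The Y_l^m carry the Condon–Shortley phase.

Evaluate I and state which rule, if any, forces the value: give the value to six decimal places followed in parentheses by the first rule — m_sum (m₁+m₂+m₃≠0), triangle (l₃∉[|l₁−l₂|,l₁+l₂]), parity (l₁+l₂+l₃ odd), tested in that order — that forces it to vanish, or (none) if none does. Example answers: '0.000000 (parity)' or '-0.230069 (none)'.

-0.233597 (none)

Checks pass: Σm=0; 6 even; l₃=3∈[1,3].
(2·1+1)(2·2+1)(2·3+1) = 105
Δ: 0! 2! 4! / 7! → 1/105
sum: t=0:+1/4 = 1/4
3j²(1 2 3; 0 0 0) = Δ·Π!·Σ² = 3/35  (sign -1)
sum: t=0:+1/6 = 1/6
3j²(1 2 3; 0 1 -1) = Δ·Π!·Σ² = 8/105  (sign +1)
combine: 4πI² = 105·3/35·8/105 = 24/35
take √, sign -1: I = -0.23359668
No selection rule forces the value: the integral is nonzero (none).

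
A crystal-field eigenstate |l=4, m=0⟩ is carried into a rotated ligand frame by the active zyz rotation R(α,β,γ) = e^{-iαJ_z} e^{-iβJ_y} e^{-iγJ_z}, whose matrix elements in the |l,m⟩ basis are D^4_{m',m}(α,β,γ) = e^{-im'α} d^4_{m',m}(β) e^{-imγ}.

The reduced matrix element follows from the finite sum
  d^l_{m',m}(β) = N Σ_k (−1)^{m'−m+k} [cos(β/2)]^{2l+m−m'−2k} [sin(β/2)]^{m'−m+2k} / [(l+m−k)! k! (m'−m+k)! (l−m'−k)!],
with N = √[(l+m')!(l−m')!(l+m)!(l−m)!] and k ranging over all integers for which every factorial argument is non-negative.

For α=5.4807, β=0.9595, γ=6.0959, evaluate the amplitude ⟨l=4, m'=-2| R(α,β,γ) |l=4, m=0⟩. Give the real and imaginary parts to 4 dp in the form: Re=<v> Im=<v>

Split into d^4_{-2,0}(β=0.9595) × two z-phases.
c=cos(0.959500/2)=0.887110, s=sin(0.959500/2)=0.461557; N=√[2·720·24·24]=910.735966
Admissible k: 2..4 (factorial args all ≥0)
  k=2: (−1)^0·910.7360/(96)·0.8871^6·0.4616^2 = +0.985005
  k=3: (−1)^1·910.7360/(36)·0.8871^4·0.4616^4 = -0.711055
  k=4: (−1)^2·910.7360/(96)·0.8871^2·0.4616^6 = +0.072182
d^4_{-2,0}(0.9595) = +0.985005 -0.711055 +0.072182 = +0.346132
Phases: e^{-i·(-2)·5.4807}=-0.034168-0.999416i, e^{-i·(0)·6.0959}=+1.000000+0.000000i ⇒ D=-0.011827-0.345930i

Re=-0.0118 Im=-0.3459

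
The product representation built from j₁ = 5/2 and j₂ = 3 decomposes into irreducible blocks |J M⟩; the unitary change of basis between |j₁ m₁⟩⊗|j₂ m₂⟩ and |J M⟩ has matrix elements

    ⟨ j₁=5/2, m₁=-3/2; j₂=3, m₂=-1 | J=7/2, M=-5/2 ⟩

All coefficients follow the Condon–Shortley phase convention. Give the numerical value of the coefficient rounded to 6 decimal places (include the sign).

j₁+j₂−J=2  J+j₁−j₂=3  J−j₁+j₂=4  j₁+j₂+J+1=10
(j₁±m₁, j₂±m₂, J±M) = (1,4,2,4,1,6)
P² = 18432/35
sum k=1..2:
  [1] −1/36 = -1/36
  [2] +1/96 = 1/96
S = -5/288
C² = P²·S² = 10/63 ; C = -0.398410

−√(10/63) ≈ -0.398410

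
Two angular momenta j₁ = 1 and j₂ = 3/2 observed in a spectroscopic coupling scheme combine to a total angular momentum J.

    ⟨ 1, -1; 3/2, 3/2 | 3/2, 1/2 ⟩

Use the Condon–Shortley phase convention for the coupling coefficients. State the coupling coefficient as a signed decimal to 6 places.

−√(2/5) = -0.632456

triangle: 1!·1!·2!/5! = 2/120
(j±m)!: 0!·2!·3!·0!·2!·1! = 24
prefactor² = (2J+1)·Δ·N² = 8/5
  k=1: −1/(1!·0!·1!·2!·0!·0!) = -1/2
Σ = -1/2  ⇒  CG² = 8/5·(-1/2)² = 2/5
CG = −√(2/5) = -0.632456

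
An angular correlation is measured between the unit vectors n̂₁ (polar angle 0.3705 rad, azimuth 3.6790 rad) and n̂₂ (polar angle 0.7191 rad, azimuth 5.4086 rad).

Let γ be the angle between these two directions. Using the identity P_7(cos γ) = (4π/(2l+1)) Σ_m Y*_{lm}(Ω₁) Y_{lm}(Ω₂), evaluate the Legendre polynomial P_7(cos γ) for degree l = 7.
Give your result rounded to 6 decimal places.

Expand P_7 via completeness: Σ_{m} conj(Y_{7,m}) at Ω₁ times Y_{7,m} at Ω₂ —
  m=-7: (0.00033 + 0.00024j) × (0.02656 - 0.00432j) = 0.00001 + 0.00000j  (running Σ = 0.00001 + 0.00000j)
  m=-6: (-0.00392 - 0.00033j) × (0.05864 - 0.09892j) = -0.00026 + 0.00037j  (running Σ = -0.00025 + 0.00037j)
  m=-5: (0.02112 - 0.01032j) × (-0.09636 - 0.27286j) = -0.00485 - 0.00477j  (running Σ = -0.00510 - 0.00440j)
  m=-4: (-0.05336 + 0.08165j) × (-0.42463 - 0.15826j) = 0.03558 - 0.02623j  (running Σ = 0.03047 - 0.03062j)
  m=-3: (0.01166 - 0.28133j) × (-0.31499 + 0.17945j) = 0.04681 + 0.09071j  (running Σ = 0.07729 + 0.06009j)
  m=-2: (0.24917 + 0.46050j) × (0.01308 - 0.07257j) = 0.03668 - 0.01206j  (running Σ = 0.11397 + 0.04803j)
  m=-1: (-0.39754 - 0.23690j) × (-0.25312 - 0.30283j) = 0.02888 + 0.18035j  (running Σ = 0.14285 + 0.22838j)
  m=0: (-0.19575 + 0.00000j) × (-0.04808 + 0.00000j) = 0.00941 + 0.00000j  (running Σ = 0.15226 + 0.22838j)
  m=1: (0.39754 - 0.23690j) × (0.25312 - 0.30283j) = 0.02888 - 0.18035j  (running Σ = 0.18114 + 0.04803j)
  m=2: (0.24917 - 0.46050j) × (0.01308 + 0.07257j) = 0.03668 + 0.01206j  (running Σ = 0.21782 + 0.06009j)
  m=3: (-0.01166 - 0.28133j) × (0.31499 + 0.17945j) = 0.04681 - 0.09071j  (running Σ = 0.26463 - 0.03062j)
  m=4: (-0.05336 - 0.08165j) × (-0.42463 + 0.15826j) = 0.03558 + 0.02623j  (running Σ = 0.30021 - 0.00440j)
  m=5: (-0.02112 - 0.01032j) × (0.09636 - 0.27286j) = -0.00485 + 0.00477j  (running Σ = 0.29536 + 0.00037j)
  m=6: (-0.00392 + 0.00033j) × (0.05864 + 0.09892j) = -0.00026 - 0.00037j  (running Σ = 0.29510 + 0.00000j)
  m=7: (-0.00033 + 0.00024j) × (-0.02656 - 0.00432j) = 0.00001 - 0.00000j  (running Σ = 0.29511 - 0.00000j)
Accumulated sum 0.29511 - 0.00000j; after 4π/(2l+1) scaling, 0.24723 - 0.00000j ⇒ P_7 = 0.247230

0.247230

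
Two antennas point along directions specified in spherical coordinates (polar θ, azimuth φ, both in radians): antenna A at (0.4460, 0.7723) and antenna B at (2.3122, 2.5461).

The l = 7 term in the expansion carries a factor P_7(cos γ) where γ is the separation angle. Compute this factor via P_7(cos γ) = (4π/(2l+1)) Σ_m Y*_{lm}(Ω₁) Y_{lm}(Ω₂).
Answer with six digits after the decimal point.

Addition theorem: P_7(cos γ) = (4π/15) Σ_m Y*_{lm}(Ω₁) Y_{lm}(Ω₂), m = −7…7:
  m=-7: Y*=(0.000888, -0.001068)  Y=(0.030715, 0.050785)  product (0.000082, 0.000012)
  m=-6: Y*=(-0.000854, -0.010841)  Y=(0.184716, 0.085019)  product (0.000764, -0.002075)
  m=-5: Y*=(-0.039476, -0.034617)  Y=(0.389332, -0.064481)  product (-0.017602, -0.010932)
  m=-4: Y*=(-0.173540, 0.009101)  Y=(0.311393, -0.295740)  product (-0.051348, 0.054157)
  m=-3: Y*=(-0.265302, 0.287016)  Y=(0.025103, -0.114578)  product (0.026226, 0.037603)
  m=-2: Y*=(0.013899, 0.530430)  Y=(0.115571, 0.289510)  product (-0.151959, 0.065326)
  m=-1: Y*=(0.163306, 0.159083)  Y=(0.222068, 0.150460)  product (0.012329, 0.059899)
  m=+0: Y*=(-0.393615, -0.000000)  Y=(-0.240464, 0.000000)  product (0.094650, 0.000000)
  m=+1: Y*=(-0.163306, 0.159083)  Y=(-0.222068, 0.150460)  product (0.012329, -0.059899)
  m=+2: Y*=(0.013899, -0.530430)  Y=(0.115571, -0.289510)  product (-0.151959, -0.065326)
  m=+3: Y*=(0.265302, 0.287016)  Y=(-0.025103, -0.114578)  product (0.026226, -0.037603)
  m=+4: Y*=(-0.173540, -0.009101)  Y=(0.311393, 0.295740)  product (-0.051348, -0.054157)
  m=+5: Y*=(0.039476, -0.034617)  Y=(-0.389332, -0.064481)  product (-0.017602, 0.010932)
  m=+6: Y*=(-0.000854, 0.010841)  Y=(0.184716, -0.085019)  product (0.000764, 0.002075)
  m=+7: Y*=(-0.000888, -0.001068)  Y=(-0.030715, 0.050785)  product (0.000082, -0.000012)
Σ over m = (-0.268364, 0.000000); ×(4π/15) → (-0.224824, 0.000000). Real part: -0.224824

-0.224824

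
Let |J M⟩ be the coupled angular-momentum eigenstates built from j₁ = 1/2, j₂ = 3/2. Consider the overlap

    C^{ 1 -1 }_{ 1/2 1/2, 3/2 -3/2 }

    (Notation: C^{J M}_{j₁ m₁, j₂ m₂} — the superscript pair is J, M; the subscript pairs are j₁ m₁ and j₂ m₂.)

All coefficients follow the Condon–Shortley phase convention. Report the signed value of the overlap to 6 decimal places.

+√(3/4) = +0.866025

j₁+j₂−J=1  J+j₁−j₂=0  J−j₁+j₂=2  j₁+j₂+J+1=4
(j₁±m₁, j₂±m₂, J±M) = (1,0,0,3,0,2)
P² = 3
sum k=0..0:
  [0] +1/2 = 1/2
S = 1/2
C² = P²·S² = 3/4 ; C = +0.866025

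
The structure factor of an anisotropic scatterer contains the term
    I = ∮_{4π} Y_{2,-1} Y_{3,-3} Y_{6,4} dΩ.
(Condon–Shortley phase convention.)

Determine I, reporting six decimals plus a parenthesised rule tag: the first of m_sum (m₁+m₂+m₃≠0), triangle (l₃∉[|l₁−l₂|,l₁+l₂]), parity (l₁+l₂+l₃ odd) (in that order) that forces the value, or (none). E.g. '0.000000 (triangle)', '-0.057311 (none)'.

0.000000 (triangle)

|2−3|≤6≤2+3 violated ⇒ I = 0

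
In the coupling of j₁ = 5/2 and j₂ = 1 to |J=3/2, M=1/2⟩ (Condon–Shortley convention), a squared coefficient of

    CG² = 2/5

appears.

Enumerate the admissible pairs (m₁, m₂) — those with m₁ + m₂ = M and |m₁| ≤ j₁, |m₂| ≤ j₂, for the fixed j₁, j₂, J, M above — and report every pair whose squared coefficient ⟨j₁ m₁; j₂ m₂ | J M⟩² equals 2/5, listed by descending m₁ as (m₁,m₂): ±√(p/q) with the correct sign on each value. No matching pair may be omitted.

Admissible pairs with m₁+m₂ = M = 1/2: (-1/2,1), (1/2,0), (3/2,-1)
  (m₁,m₂)=(3/2,-1): CG² = 2/5, CG = +√(2/5)   ← matches the target
  (m₁,m₂)=(1/2,0): CG² = 2/5, CG = −√(2/5)   ← matches the target
  (m₁,m₂)=(-1/2,1): CG² = 1/5, CG = +√(1/5)
Pairs with CG² = 2/5: (3/2,-1): +√(2/5); (1/2,0): −√(2/5)

(3/2,-1): +√(2/5); (1/2,0): −√(2/5)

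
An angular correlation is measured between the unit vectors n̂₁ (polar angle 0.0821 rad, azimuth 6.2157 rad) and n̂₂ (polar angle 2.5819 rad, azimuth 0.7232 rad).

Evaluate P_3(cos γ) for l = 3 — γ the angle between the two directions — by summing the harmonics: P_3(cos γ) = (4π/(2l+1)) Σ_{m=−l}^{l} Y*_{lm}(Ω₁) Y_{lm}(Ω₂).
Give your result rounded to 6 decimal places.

-0.127174

Summing Y*_{l m}(θ₁,φ₁)·Y_{l m}(θ₂,φ₂) over m ∈ [−3, 3]; prefactor 4π/(2·3+1) = 1.795196:
  [-3]  conj(Y_{3,-3})(Ω₁) = (0.000225, -0.000046) ; Y_{3,-3}(Ω₂) = (-0.035195, -0.051577) ; Δ = (-0.000010, -0.000010)
  [-2]  conj(Y_{3,-2})(Ω₁) = (0.006788, -0.000922) ; Y_{3,-2}(Ω₂) = (-0.030290, 0.242237) ; Δ = (0.000018, 0.001672)
  [-1]  conj(Y_{3,-1})(Ω₁) = (0.104883, -0.007089) ; Y_{3,-1}(Ω₂) = (0.333242, -0.294168) ; Δ = (0.032866, -0.033215)
  [+0]  conj(Y_{3,0})(Ω₁) = (0.731332, -0.000000) ; Y_{3,0}(Ω₂) = (-0.186766, 0.000000) ; Δ = (-0.136588, 0.000000)
  [+1]  conj(Y_{3,1})(Ω₁) = (-0.104883, -0.007089) ; Y_{3,1}(Ω₂) = (-0.333242, -0.294168) ; Δ = (0.032866, 0.033215)
  [+2]  conj(Y_{3,2})(Ω₁) = (0.006788, 0.000922) ; Y_{3,2}(Ω₂) = (-0.030290, -0.242237) ; Δ = (0.000018, -0.001672)
  [+3]  conj(Y_{3,3})(Ω₁) = (-0.000225, -0.000046) ; Y_{3,3}(Ω₂) = (0.035195, -0.051577) ; Δ = (-0.000010, 0.000010)
Accumulated sum (-0.070841, -0.000000); after 4π/(2l+1) scaling, (-0.127174, -0.000000) ⇒ P_3 = -0.127174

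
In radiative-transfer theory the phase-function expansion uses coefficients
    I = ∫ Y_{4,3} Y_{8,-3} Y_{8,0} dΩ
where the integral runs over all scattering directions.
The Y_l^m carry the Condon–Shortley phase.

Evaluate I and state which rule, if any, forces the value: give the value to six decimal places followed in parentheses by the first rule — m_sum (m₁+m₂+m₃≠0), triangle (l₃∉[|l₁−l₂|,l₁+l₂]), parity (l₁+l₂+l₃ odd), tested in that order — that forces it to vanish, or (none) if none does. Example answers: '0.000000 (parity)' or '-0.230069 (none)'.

Rules hold: Σm=0, L=20 even, 4≤8≤12.
N = 9·17·17 = 2601
Δ = 4!·4!·12!/21! = 1/185175900
Racah Σ t=0..4: t=0:+1/557383680 t=1:−1/21772800 t=2:+1/8294400 t=3:−1/21772800 t=4:+1/557383680 = 1/30965760
⇒ 3j(4 8 8; 0 0 0)² = 36/4199, sgn +1
Racah Σ t=0..1: t=0:+1/87091200 t=1:−1/139345920 = 1/232243200
⇒ 3j(4 8 8; 3 -3 0)² = 33/8398, sgn +1
4πI² = N·(3j₀)²·(3jₘ)² = 5346/61009
I = +1·√(0.0876264/4π) = 0.08350502
No selection rule forces the value: the integral is nonzero (none).

0.083505 (none)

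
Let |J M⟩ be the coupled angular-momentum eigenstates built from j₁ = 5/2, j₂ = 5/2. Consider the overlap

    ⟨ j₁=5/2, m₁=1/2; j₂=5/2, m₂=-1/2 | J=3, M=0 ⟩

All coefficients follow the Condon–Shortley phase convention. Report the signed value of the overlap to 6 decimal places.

j₁+j₂−J=2  J+j₁−j₂=3  J−j₁+j₂=3  j₁+j₂+J+1=9
(j₁±m₁, j₂±m₂, J±M) = (3,2,2,3,3,3)
P² = 36/5
sum k=0..2:
  [0] +1/8 = 1/8
  [1] −1/4 = -1/4
  [2] +1/72 = 1/72
S = -1/9
C² = P²·S² = 4/45 ; C = -0.298142

−√(4/45) ≈ -0.298142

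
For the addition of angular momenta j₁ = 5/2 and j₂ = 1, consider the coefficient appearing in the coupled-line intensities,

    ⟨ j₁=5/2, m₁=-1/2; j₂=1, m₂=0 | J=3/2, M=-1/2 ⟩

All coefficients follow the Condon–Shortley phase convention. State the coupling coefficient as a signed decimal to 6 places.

√[4·2!3!0!/6! · 2!3!1!1!1!2!] = √(8/5)
  +(−1)^1/∏(1,1,2,0,1,0)! = -1/2  (running -1/2)
⟨..|..⟩ = √(8/5)·(-1/2) = -0.632456

−√(2/5) ≈ -0.632456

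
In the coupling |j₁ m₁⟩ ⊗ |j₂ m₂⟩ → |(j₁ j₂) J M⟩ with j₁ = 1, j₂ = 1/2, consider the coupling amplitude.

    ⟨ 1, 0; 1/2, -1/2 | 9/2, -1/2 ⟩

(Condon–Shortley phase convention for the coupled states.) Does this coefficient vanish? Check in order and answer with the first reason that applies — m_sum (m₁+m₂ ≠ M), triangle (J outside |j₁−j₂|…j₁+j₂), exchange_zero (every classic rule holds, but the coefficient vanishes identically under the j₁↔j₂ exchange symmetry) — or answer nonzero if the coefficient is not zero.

triangle

m-sum: m₁+m₂ = 0+(-1/2) = -1/2, M = -1/2  ✓
triangle: need |j₁−j₂| ≤ J ≤ j₁+j₂, i.e. J ∈ [1/2, 3/2]; J = 9/2 is outside ✗ ⇒ coefficient is 0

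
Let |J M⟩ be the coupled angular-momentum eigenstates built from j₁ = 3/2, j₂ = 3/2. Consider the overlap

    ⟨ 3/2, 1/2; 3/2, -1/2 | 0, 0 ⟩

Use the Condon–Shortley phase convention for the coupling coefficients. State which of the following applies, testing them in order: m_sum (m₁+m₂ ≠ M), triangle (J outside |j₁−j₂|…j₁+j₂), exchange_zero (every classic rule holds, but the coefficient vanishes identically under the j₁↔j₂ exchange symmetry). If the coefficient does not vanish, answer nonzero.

nonzero

m-sum: m₁+m₂ = 1/2+(-1/2) = 0, M = 0  ✓
triangle: |j₁−j₂| = 0 ≤ J = 0 ≤ j₁+j₂ = 3  ✓
exchange: j₁≠j₂ or m₁≠m₂ — the exchange symmetry imposes no constraint here
value check: CG = −√(1/4) = -0.500000 ≠ 0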